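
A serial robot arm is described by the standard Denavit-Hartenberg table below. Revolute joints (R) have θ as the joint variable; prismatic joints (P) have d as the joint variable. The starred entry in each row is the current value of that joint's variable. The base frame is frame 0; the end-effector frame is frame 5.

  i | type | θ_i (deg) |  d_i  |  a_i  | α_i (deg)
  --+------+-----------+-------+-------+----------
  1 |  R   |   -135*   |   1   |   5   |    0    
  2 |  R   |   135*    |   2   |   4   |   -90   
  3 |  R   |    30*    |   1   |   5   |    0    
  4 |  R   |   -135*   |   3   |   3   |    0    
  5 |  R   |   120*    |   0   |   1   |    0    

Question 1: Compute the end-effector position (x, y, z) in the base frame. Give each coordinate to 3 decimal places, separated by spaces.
after link 1: o_1 = (-3.5355, -3.5355, 1.0000)
after link 2: o_2 = (0.4645, -3.5355, 3.0000)
after link 3: o_3 = (4.7946, -2.5355, 0.5000)
after link 4: o_4 = (4.0181, 0.4645, 3.3978)
after link 5: o_5 = (4.9841, 0.4645, 3.1390)

4.984 0.464 3.139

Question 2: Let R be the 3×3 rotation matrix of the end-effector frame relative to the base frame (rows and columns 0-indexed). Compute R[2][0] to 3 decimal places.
-0.259

End-effector x-axis (col 0 of R) = (0.9659,0.0000,-0.2588)
R[2][0] = -0.2588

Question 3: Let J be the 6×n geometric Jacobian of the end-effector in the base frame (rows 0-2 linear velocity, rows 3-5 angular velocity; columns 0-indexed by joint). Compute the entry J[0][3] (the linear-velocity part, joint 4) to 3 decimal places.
2.639

axis z_3 = (0.0000,1.0000,0.0000); lever o_n−o_3 = (0.1895,3.0000,2.6390)
cross product → J_v[:, 3] = (2.6390,0.0000,-0.1895)
J_ω[:, 3] = z_3
entry J[0][3] = 2.6390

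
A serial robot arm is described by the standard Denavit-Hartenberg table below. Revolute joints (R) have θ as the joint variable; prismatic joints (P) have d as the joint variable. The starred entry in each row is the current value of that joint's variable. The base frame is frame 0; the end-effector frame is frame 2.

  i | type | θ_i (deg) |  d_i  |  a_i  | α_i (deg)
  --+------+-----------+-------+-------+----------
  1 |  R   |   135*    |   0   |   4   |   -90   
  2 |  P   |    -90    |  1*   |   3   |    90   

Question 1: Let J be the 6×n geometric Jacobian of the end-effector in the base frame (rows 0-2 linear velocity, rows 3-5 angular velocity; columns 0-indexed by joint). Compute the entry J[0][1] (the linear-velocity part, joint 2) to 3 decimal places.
prismatic axis z_1 = (-0.7071,-0.7071,0.0000)
J_v[:, 1] = z_1; J_ω[:, 1] = (0,0,0)
entry J[0][1] = -0.7071

-0.707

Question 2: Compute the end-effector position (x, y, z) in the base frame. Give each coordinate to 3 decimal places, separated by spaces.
-3.536 2.121 3.000

after link 1: o_1 = (-2.8284, 2.8284, 0.0000)
after link 2: o_2 = (-3.5355, 2.1213, 3.0000)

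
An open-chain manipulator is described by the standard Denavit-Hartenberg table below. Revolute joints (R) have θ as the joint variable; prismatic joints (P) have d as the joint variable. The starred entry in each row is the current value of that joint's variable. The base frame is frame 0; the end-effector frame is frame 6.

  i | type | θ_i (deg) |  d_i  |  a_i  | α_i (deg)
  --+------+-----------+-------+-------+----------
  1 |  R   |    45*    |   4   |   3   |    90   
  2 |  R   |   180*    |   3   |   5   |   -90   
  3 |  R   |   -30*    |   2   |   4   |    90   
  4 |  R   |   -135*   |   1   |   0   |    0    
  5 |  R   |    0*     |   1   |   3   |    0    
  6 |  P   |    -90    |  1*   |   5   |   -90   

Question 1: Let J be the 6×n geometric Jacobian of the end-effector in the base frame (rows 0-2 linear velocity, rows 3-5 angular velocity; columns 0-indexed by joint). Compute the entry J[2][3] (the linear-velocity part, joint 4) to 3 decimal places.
axis z_3 = (0.9659,-0.2588,-0.0000); lever o_n−o_3 = (4.3619,4.6876,-1.4142)
cross product → J_v[:, 3] = (0.3660,1.3660,5.6569)
J_ω[:, 3] = z_3
entry J[2][3] = 5.6569

5.657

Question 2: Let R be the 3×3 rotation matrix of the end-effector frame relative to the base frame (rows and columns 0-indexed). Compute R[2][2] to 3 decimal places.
End-effector z-axis (col 2 of R) = (0.1830,0.6830,0.7071)
R[2][2] = 0.7071

0.707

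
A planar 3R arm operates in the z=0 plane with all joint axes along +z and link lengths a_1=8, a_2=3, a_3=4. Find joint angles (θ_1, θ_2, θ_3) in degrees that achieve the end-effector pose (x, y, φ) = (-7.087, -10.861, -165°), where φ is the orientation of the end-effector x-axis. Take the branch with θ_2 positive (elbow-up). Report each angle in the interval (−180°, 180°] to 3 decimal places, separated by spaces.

wrist centre = target − a_3·(cos φ, sin φ) = (-3.2233, -9.8257)
cos θ_2 = (106.9345−8²−3²)/(2·8·3) = 0.7070; θ_2 = 45.0112° (elbow-up)
β = atan2(-9.8257,-3.2233) = -108.1619°; ψ = atan2(2.1217,10.1209) = 11.8400°
θ_1 = β − ψ = -120.0019°
θ_3 = φ − θ_1 − θ_2 = -90.0093° (wrapped to (-180°,180°])

-120.002 45.011 -90.009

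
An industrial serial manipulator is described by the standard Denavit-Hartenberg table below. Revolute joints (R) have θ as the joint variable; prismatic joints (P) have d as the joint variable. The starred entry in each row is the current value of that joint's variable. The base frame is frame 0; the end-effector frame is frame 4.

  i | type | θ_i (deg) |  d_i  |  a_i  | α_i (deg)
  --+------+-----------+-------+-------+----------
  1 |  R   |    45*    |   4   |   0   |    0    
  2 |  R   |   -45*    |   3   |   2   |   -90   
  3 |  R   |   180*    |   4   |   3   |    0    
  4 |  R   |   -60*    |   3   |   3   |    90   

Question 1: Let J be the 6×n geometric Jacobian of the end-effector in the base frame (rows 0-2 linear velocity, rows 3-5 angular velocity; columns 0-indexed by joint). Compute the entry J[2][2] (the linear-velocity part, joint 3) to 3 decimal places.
4.500

axis z_2 = (0.0000,1.0000,0.0000); lever o_n−o_2 = (-4.5000,7.0000,-2.5981)
cross product → J_v[:, 2] = (-2.5981,-0.0000,4.5000)
J_ω[:, 2] = z_2
entry J[2][2] = 4.5000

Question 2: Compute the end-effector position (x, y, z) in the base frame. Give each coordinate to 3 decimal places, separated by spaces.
after link 1: o_1 = (0.0000, 0.0000, 4.0000)
after link 2: o_2 = (2.0000, 0.0000, 7.0000)
after link 3: o_3 = (-1.0000, 4.0000, 7.0000)
after link 4: o_4 = (-2.5000, 7.0000, 4.4019)

-2.500 7.000 4.402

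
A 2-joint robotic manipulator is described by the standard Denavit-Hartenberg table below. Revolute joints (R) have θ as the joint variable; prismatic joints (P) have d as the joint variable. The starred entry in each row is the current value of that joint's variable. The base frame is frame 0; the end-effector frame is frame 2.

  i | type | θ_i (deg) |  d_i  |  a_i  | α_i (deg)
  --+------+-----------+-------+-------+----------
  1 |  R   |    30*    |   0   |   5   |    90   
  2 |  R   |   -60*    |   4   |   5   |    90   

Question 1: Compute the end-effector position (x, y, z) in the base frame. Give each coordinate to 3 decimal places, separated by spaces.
8.495 0.286 -4.330

after link 1: o_1 = (4.3301, 2.5000, 0.0000)
after link 2: o_2 = (8.4952, 0.2859, -4.3301)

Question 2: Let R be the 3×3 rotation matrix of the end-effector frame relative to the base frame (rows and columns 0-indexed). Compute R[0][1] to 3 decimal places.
End-effector y-axis (col 1 of R) = (0.5000,-0.8660,0.0000)
R[0][1] = 0.5000

0.500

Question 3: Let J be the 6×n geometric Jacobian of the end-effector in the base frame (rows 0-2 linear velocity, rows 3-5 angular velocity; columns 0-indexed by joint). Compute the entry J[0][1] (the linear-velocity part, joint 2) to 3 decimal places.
3.750

axis z_1 = (0.5000,-0.8660,0.0000); lever o_n−o_1 = (4.1651,-2.2141,-4.3301)
cross product → J_v[:, 1] = (3.7500,2.1651,2.5000)
J_ω[:, 1] = z_1
entry J[0][1] = 3.7500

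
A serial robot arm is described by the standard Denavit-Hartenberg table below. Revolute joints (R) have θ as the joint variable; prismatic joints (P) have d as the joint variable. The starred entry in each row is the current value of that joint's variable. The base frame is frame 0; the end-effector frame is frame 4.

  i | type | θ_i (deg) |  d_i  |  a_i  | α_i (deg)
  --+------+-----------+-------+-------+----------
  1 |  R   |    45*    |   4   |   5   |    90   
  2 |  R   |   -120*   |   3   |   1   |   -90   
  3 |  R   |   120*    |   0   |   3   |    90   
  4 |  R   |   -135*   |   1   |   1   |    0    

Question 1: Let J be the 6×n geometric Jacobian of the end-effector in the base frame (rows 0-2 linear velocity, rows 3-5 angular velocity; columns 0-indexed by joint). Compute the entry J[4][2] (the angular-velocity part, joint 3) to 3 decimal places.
axis z_2 = (0.6124,0.6124,-0.5000); lever o_n−o_2 = (-2.0915,1.4238,0.5964)
cross product → J_v[:, 2] = (1.0771,0.6805,2.1527)
J_ω[:, 2] = z_2
entry J[4][2] = 0.6124

0.612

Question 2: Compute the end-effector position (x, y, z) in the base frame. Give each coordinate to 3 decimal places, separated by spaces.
3.212 2.484 3.730

after link 1: o_1 = (3.5355, 3.5355, 4.0000)
after link 2: o_2 = (5.3033, 1.0607, 3.1340)
after link 3: o_3 = (3.9965, 3.4281, 4.4330)
after link 4: o_4 = (3.2118, 2.4844, 3.7304)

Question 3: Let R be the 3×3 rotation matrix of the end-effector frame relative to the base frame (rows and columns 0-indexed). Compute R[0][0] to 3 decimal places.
End-effector x-axis (col 0 of R) = (-0.1250,-0.9910,0.0474)
R[0][0] = -0.1250

-0.125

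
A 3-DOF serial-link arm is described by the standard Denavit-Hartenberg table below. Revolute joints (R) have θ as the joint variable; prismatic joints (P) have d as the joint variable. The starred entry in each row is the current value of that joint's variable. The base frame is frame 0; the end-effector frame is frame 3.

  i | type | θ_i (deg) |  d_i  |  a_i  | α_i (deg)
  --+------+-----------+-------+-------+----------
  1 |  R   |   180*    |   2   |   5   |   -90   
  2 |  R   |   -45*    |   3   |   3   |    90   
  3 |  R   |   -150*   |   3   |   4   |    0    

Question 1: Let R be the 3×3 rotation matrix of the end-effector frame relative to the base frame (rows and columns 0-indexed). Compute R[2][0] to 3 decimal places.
-0.612

End-effector x-axis (col 0 of R) = (0.6124,0.5000,-0.6124)
R[2][0] = -0.6124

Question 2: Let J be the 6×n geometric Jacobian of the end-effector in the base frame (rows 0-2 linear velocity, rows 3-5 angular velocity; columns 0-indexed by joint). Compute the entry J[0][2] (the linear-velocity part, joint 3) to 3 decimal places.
-1.414

axis z_2 = (0.7071,-0.0000,0.7071); lever o_n−o_2 = (4.5708,2.0000,-0.3282)
cross product → J_v[:, 2] = (-1.4142,3.4641,1.4142)
J_ω[:, 2] = z_2
entry J[0][2] = -1.4142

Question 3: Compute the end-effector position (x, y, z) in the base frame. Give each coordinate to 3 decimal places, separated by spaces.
-2.551 -1.000 3.793

after link 1: o_1 = (-5.0000, 0.0000, 2.0000)
after link 2: o_2 = (-7.1213, -3.0000, 4.1213)
after link 3: o_3 = (-2.5505, -1.0000, 3.7932)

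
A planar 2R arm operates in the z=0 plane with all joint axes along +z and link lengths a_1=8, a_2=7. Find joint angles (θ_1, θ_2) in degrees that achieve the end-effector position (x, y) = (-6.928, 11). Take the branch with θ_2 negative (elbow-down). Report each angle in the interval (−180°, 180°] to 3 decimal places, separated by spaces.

150.000 -60.002

cos θ_2 = (168.9972−8²−7²)/(2·8·7) = 0.5000; θ_2 = -60.0017° (elbow-down)
β = atan2(11.0000,-6.9280) = 122.2035°; ψ = atan2(-6.0623,11.4998) = -27.7965°
θ_1 = β − ψ = 150.0000°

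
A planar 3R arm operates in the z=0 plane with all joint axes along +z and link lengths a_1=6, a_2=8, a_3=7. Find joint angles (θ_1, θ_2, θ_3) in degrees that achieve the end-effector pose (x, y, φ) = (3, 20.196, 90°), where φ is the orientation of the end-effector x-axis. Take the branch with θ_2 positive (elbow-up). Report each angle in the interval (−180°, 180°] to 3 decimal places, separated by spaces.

59.997 30.005 -0.002

wrist centre = target − a_3·(cos φ, sin φ) = (3.0000, 13.1960)
cos θ_2 = (183.1344−6²−8²)/(2·6·8) = 0.8660; θ_2 = 30.0048° (elbow-up)
β = atan2(13.1960,3.0000) = 77.1920°; ψ = atan2(4.0006,12.9279) = 17.1949°
θ_1 = β − ψ = 59.9971°
θ_3 = φ − θ_1 − θ_2 = -0.0019° (wrapped to (-180°,180°])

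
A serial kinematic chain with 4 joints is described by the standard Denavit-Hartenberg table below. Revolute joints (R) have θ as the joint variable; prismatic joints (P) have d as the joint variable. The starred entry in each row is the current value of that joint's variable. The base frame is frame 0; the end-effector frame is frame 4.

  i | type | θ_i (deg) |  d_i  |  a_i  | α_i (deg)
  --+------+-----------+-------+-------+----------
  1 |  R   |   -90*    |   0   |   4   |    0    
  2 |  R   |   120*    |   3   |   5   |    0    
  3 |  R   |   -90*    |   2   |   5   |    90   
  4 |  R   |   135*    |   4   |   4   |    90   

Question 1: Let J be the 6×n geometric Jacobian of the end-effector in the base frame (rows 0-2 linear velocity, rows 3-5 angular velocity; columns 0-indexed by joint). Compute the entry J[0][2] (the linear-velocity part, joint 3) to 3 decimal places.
axis z_2 = (0.0000,0.0000,1.0000); lever o_n−o_2 = (-2.3783,-3.8806,4.8284)
cross product → J_v[:, 2] = (3.8806,-2.3783,0.0000)
J_ω[:, 2] = z_2
entry J[0][2] = 3.8806

3.881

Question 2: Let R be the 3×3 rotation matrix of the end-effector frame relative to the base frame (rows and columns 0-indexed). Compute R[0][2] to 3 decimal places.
0.354

End-effector z-axis (col 2 of R) = (0.3536,-0.6124,0.7071)
R[0][2] = 0.3536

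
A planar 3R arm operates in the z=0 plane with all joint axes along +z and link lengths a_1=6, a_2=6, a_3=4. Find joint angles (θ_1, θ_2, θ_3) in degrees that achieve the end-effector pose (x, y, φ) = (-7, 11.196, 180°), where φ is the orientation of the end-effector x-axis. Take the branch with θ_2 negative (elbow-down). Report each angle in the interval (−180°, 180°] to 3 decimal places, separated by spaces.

120.003 -30.005 90.003

wrist centre = target − a_3·(cos φ, sin φ) = (-3.0000, 11.1960)
cos θ_2 = (134.3504−6²−6²)/(2·6·6) = 0.8660; θ_2 = -30.0054° (elbow-down)
β = atan2(11.1960,-3.0000) = 105.0002°; ψ = atan2(-3.0005,11.1959) = -15.0027°
θ_1 = β − ψ = 120.0029°
θ_3 = φ − θ_1 − θ_2 = 90.0025° (wrapped to (-180°,180°])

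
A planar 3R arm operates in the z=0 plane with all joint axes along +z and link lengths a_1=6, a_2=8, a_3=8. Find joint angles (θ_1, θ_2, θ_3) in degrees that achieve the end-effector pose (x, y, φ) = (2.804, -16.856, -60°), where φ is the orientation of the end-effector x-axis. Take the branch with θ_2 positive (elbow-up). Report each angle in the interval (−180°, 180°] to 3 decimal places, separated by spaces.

wrist centre = target − a_3·(cos φ, sin φ) = (-1.1960, -9.9278)
cos θ_2 = (99.9916−6²−8²)/(2·6·8) = -0.0001; θ_2 = 90.0050° (elbow-up)
β = atan2(-9.9278,-1.1960) = -96.8693°; ψ = atan2(8.0000,5.9993) = 53.1333°
θ_1 = β − ψ = -150.0026°
θ_3 = φ − θ_1 − θ_2 = -0.0024° (wrapped to (-180°,180°])

-150.003 90.005 -0.002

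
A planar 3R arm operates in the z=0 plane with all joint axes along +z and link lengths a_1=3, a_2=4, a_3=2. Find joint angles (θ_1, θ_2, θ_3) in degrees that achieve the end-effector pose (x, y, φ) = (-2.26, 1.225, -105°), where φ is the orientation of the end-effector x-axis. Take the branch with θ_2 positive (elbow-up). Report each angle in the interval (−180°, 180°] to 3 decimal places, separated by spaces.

wrist centre = target − a_3·(cos φ, sin φ) = (-1.7424, 3.1569)
cos θ_2 = (13.0015−3²−4²)/(2·3·4) = -0.4999; θ_2 = 119.9958° (elbow-up)
β = atan2(3.1569,-1.7424) = 118.8956°; ψ = atan2(3.4642,1.0003) = 73.8946°
θ_1 = β − ψ = 45.0010°
θ_3 = φ − θ_1 − θ_2 = 90.0032° (wrapped to (-180°,180°])

45.001 119.996 90.003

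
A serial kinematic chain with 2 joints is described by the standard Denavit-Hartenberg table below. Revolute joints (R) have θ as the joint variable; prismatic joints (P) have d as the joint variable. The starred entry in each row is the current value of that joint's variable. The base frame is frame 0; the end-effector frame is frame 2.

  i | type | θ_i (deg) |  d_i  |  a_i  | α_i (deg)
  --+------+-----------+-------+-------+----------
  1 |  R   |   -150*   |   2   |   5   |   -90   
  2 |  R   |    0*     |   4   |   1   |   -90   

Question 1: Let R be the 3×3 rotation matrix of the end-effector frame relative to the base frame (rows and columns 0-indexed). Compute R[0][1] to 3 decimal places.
End-effector y-axis (col 1 of R) = (-0.5000,0.8660,-0.0000)
R[0][1] = -0.5000

-0.500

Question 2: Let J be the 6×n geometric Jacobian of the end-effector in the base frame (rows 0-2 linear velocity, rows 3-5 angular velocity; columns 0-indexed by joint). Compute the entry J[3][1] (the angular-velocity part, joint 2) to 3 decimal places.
0.500

axis z_1 = (0.5000,-0.8660,0.0000); lever o_n−o_1 = (1.1340,-3.9641,0.0000)
cross product → J_v[:, 1] = (-0.0000,-0.0000,-1.0000)
J_ω[:, 1] = z_1
entry J[3][1] = 0.5000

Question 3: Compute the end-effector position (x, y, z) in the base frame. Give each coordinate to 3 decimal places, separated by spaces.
-3.196 -6.464 2.000

after link 1: o_1 = (-4.3301, -2.5000, 2.0000)
after link 2: o_2 = (-3.1962, -6.4641, 2.0000)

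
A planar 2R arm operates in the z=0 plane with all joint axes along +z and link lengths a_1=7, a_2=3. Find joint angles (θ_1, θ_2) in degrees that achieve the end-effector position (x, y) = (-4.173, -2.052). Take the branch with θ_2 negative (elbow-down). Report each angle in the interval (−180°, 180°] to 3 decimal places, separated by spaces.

-135.001 -150.006

cos θ_2 = (21.6246−7²−3²)/(2·7·3) = -0.8661; θ_2 = -150.0063° (elbow-down)
β = atan2(-2.0520,-4.1730) = -153.8152°; ψ = atan2(-1.4997,4.4018) = -18.8144°
θ_1 = β − ψ = -135.0008°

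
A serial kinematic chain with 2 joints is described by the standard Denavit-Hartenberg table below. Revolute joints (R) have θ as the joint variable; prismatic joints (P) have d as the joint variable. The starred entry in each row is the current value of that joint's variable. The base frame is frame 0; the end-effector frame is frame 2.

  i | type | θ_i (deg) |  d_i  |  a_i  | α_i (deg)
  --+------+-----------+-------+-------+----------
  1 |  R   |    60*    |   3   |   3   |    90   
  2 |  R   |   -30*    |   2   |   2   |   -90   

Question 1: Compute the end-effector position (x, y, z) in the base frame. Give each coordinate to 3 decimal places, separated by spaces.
4.098 3.098 2.000

after link 1: o_1 = (1.5000, 2.5981, 3.0000)
after link 2: o_2 = (4.0981, 3.0981, 2.0000)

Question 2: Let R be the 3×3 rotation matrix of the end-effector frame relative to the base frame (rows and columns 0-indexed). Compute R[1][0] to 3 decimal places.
0.750

End-effector x-axis (col 0 of R) = (0.4330,0.7500,-0.5000)
R[1][0] = 0.7500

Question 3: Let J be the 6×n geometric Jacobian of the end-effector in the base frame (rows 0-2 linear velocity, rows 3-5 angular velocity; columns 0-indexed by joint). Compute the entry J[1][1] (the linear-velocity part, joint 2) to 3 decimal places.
axis z_1 = (0.8660,-0.5000,0.0000); lever o_n−o_1 = (2.5981,0.5000,-1.0000)
cross product → J_v[:, 1] = (0.5000,0.8660,1.7321)
J_ω[:, 1] = z_1
entry J[1][1] = 0.8660

0.866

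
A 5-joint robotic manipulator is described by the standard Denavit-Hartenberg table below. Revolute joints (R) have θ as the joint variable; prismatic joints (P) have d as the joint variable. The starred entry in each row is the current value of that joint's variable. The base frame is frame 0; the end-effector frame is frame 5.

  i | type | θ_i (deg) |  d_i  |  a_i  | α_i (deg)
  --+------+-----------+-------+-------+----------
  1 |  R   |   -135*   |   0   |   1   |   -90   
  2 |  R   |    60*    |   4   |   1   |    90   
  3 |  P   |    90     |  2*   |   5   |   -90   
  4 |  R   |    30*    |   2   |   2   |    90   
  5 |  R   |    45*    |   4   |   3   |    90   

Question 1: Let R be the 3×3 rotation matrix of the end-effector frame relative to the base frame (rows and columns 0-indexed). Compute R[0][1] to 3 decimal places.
End-effector y-axis (col 1 of R) = (-0.1768,-0.8839,0.4330)
R[0][1] = -0.1768

-0.177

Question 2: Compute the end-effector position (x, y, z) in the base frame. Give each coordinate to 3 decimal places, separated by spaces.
after link 1: o_1 = (-0.7071, -0.7071, 0.0000)
after link 2: o_2 = (1.7678, -3.8891, -0.8660)
after link 3: o_3 = (4.0786, -8.6494, 0.1340)
after link 4: o_4 = (6.6228, -8.5546, 1.3660)
after link 5: o_5 = (8.6142, -11.9897, 4.4049)

8.614 -11.990 4.405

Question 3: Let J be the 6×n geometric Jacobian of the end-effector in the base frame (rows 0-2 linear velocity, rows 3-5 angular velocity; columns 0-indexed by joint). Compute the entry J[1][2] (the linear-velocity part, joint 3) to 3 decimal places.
prismatic axis z_2 = (-0.6124,-0.6124,0.5000)
J_v[:, 2] = z_2; J_ω[:, 2] = (0,0,0)
entry J[1][2] = -0.6124

-0.612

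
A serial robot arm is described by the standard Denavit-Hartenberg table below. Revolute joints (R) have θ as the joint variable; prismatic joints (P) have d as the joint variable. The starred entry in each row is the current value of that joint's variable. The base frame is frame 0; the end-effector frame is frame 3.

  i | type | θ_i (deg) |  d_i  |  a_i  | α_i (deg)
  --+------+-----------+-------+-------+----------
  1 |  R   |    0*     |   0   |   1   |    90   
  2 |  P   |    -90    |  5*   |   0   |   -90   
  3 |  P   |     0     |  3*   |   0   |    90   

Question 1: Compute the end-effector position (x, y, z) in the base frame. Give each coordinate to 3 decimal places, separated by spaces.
4.000 -5.000 0.000

after link 1: o_1 = (1.0000, 0.0000, 0.0000)
after link 2: o_2 = (1.0000, -5.0000, 0.0000)
after link 3: o_3 = (4.0000, -5.0000, 0.0000)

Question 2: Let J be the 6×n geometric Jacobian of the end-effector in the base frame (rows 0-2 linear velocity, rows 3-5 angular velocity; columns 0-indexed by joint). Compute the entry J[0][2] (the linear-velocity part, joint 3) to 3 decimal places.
prismatic axis z_2 = (1.0000,-0.0000,0.0000)
J_v[:, 2] = z_2; J_ω[:, 2] = (0,0,0)
entry J[0][2] = 1.0000

1.000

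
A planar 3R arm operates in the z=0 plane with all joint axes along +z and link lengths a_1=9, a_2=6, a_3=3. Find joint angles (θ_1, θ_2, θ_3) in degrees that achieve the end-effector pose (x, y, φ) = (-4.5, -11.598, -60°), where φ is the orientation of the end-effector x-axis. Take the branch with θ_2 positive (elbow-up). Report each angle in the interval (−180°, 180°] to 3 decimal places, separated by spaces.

-157.381 90.001 7.380

wrist centre = target − a_3·(cos φ, sin φ) = (-6.0000, -8.9999)
cos θ_2 = (116.9986−9²−6²)/(2·9·6) = -0.0000; θ_2 = 90.0007° (elbow-up)
β = atan2(-8.9999,-6.0000) = -123.6903°; ψ = atan2(6.0000,8.9999) = 33.6903°
θ_1 = β − ψ = -157.3806°
θ_3 = φ − θ_1 − θ_2 = 7.3799° (wrapped to (-180°,180°])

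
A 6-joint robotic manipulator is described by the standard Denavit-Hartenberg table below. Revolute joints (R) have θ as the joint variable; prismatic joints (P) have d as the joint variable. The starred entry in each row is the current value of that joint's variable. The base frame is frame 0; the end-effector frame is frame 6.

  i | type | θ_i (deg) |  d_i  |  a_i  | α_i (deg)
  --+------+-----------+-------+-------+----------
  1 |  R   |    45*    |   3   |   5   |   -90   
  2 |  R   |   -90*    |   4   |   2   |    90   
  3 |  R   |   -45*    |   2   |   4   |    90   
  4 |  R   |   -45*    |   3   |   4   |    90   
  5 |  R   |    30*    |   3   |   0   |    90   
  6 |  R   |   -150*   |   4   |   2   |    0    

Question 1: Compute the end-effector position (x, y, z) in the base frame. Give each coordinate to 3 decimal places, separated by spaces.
after link 1: o_1 = (3.5355, 3.5355, 3.0000)
after link 2: o_2 = (0.7071, 6.3640, 5.0000)
after link 3: o_3 = (1.2929, 2.9497, 7.8284)
after link 4: o_4 = (6.2071, 2.0355, 7.7071)
after link 5: o_5 = (6.6464, 4.5962, 6.2071)
after link 6: o_6 = (4.7617, 5.9809, 10.0190)

4.762 5.981 10.019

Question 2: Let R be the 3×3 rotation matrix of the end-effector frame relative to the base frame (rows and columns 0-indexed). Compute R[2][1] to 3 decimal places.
End-effector y-axis (col 1 of R) = (0.3678,-0.8008,0.4727)
R[2][1] = 0.4727

0.473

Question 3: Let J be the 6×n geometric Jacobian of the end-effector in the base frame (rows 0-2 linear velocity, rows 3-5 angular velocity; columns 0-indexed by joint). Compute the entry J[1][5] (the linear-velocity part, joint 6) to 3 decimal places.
-1.602

axis z_5 = (-0.0062,0.5062,0.8624); lever o_n−o_5 = (-1.8847,1.3847,3.8119)
cross product → J_v[:, 5] = (0.7355,-1.6016,0.9455)
J_ω[:, 5] = z_5
entry J[1][5] = -1.6016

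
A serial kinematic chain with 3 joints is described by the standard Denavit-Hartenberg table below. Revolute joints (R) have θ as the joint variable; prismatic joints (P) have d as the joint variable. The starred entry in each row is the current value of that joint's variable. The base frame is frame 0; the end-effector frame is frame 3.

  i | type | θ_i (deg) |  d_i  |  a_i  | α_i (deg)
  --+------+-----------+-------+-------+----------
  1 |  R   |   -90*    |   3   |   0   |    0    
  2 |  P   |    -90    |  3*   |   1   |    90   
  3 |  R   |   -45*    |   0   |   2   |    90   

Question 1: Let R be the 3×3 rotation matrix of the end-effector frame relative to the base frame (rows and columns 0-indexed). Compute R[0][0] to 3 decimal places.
-0.707

End-effector x-axis (col 0 of R) = (-0.7071,-0.0000,-0.7071)
R[0][0] = -0.7071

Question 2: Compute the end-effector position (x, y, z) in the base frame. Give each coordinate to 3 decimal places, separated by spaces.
after link 1: o_1 = (0.0000, 0.0000, 3.0000)
after link 2: o_2 = (-1.0000, -0.0000, 6.0000)
after link 3: o_3 = (-2.4142, -0.0000, 4.5858)

-2.414 -0.000 4.586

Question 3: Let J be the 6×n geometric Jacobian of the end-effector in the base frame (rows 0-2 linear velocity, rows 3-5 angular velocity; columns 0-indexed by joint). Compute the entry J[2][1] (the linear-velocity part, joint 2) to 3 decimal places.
1.000

prismatic axis z_1 = (0.0000,0.0000,1.0000)
J_v[:, 1] = z_1; J_ω[:, 1] = (0,0,0)
entry J[2][1] = 1.0000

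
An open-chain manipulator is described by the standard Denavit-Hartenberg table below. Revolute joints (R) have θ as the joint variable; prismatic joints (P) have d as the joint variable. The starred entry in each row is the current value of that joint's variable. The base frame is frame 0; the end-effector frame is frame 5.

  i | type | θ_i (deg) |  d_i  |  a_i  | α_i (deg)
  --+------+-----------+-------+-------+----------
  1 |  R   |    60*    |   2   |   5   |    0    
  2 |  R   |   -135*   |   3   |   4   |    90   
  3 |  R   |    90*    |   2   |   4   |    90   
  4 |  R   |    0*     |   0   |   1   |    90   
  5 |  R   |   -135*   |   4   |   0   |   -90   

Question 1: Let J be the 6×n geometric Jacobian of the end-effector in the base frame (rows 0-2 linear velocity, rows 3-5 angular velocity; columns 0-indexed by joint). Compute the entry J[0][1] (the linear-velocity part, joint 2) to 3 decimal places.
axis z_1 = (0.0000,0.0000,1.0000); lever o_n−o_1 = (2.9671,-3.3461,8.0000)
cross product → J_v[:, 1] = (3.3461,2.9671,-0.0000)
J_ω[:, 1] = z_1
entry J[0][1] = 3.3461

3.346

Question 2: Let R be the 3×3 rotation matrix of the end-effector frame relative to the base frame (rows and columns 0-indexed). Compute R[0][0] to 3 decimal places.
End-effector x-axis (col 0 of R) = (-0.1830,0.6830,-0.7071)
R[0][0] = -0.1830

-0.183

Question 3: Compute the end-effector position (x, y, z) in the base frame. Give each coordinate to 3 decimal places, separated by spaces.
5.467 0.984 10.000

after link 1: o_1 = (2.5000, 4.3301, 2.0000)
after link 2: o_2 = (3.5353, 0.4664, 5.0000)
after link 3: o_3 = (1.6034, -0.0512, 9.0000)
after link 4: o_4 = (1.6034, -0.0512, 10.0000)
after link 5: o_5 = (5.4671, 0.9841, 10.0000)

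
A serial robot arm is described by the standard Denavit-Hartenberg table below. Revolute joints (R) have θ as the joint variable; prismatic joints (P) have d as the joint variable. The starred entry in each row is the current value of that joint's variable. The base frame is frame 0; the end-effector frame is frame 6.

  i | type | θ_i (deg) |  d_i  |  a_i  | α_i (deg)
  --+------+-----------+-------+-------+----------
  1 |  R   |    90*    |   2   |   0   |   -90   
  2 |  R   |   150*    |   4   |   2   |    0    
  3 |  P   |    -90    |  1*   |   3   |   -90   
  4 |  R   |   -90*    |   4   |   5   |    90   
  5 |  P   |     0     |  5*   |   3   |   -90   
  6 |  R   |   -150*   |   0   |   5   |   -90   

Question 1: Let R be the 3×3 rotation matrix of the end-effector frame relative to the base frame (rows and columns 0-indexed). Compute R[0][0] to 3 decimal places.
End-effector x-axis (col 0 of R) = (0.8660,-0.2500,0.4330)
R[0][0] = 0.8660

0.866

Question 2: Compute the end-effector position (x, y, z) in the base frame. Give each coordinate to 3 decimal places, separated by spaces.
after link 1: o_1 = (0.0000, 0.0000, 2.0000)
after link 2: o_2 = (-4.0000, -1.7321, 1.0000)
after link 3: o_3 = (-5.0000, -0.2321, -1.5981)
after link 4: o_4 = (-10.0000, -3.6962, -3.5981)
after link 5: o_5 = (-13.0000, -6.1962, 0.7321)
after link 6: o_6 = (-8.6699, -7.4462, 2.8971)

-8.670 -7.446 2.897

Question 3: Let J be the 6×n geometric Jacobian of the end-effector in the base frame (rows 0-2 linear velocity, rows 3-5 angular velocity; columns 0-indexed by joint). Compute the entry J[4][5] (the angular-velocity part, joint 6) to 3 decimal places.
-0.866

axis z_5 = (-0.0000,-0.8660,-0.5000); lever o_n−o_5 = (4.3301,-1.2500,2.1651)
cross product → J_v[:, 5] = (-2.5000,-2.1651,3.7500)
J_ω[:, 5] = z_5
entry J[4][5] = -0.8660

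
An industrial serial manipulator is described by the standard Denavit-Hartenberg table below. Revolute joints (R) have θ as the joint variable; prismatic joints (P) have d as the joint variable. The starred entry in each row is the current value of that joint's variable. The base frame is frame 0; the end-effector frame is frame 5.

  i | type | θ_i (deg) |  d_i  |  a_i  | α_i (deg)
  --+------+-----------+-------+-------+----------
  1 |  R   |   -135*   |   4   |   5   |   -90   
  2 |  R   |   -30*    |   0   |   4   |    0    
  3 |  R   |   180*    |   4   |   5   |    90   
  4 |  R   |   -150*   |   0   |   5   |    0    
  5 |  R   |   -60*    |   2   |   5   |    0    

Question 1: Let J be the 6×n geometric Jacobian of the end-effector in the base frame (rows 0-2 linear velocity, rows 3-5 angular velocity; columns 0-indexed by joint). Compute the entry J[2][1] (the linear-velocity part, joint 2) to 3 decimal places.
-7.634

axis z_1 = (0.7071,-0.7071,0.0000); lever o_n−o_1 = (-2.5696,-8.2265,2.0981)
cross product → J_v[:, 1] = (-1.4836,-1.4836,-7.6340)
J_ω[:, 1] = z_1
entry J[2][1] = -7.6340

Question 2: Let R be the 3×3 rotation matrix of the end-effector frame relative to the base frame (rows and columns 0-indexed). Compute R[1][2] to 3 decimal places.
End-effector z-axis (col 2 of R) = (-0.3536,-0.3536,-0.8660)
R[1][2] = -0.3536

-0.354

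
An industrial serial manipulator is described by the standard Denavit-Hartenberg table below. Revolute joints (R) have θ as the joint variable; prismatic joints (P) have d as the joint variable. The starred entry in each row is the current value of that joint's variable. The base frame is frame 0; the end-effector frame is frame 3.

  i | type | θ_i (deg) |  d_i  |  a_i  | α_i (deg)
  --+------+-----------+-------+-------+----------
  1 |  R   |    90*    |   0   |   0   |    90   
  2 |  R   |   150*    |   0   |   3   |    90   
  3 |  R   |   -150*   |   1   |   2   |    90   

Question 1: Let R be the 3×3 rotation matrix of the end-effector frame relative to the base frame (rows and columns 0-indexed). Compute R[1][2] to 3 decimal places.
End-effector z-axis (col 2 of R) = (0.8660,0.4330,-0.2500)
R[1][2] = 0.4330

0.433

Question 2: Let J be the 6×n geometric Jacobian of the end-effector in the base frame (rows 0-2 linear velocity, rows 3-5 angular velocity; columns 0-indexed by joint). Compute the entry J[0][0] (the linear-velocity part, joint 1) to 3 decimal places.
axis z_0 = ẑ; lever o_n−o_0 = (-1.0000,-0.5981,1.5000)
cross product → J_v[:, 0] = (0.5981,-1.0000,0.0000)
J_ω[:, 0] = z_0
entry J[0][0] = 0.5981

0.598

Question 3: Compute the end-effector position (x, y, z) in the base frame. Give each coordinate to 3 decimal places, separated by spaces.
after link 1: o_1 = (0.0000, 0.0000, 0.0000)
after link 2: o_2 = (-0.0000, -2.5981, 1.5000)
after link 3: o_3 = (-1.0000, -0.5981, 1.5000)

-1.000 -0.598 1.500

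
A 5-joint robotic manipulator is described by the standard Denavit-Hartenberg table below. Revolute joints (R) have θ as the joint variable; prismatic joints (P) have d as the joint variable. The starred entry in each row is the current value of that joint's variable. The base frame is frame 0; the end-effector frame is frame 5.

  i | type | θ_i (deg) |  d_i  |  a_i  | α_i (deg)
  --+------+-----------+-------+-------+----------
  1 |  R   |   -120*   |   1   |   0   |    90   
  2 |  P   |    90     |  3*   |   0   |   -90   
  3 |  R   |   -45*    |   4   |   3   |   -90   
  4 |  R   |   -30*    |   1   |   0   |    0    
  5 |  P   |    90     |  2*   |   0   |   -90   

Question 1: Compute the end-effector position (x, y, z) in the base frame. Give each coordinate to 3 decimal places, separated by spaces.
after link 1: o_1 = (0.0000, 0.0000, 1.0000)
after link 2: o_2 = (-2.5981, 1.5000, 1.0000)
after link 3: o_3 = (-2.4352, 6.0248, 3.1213)
after link 4: o_4 = (-1.8228, 5.6712, 3.8284)
after link 5: o_5 = (-0.5981, 4.9641, 5.2426)

-0.598 4.964 5.243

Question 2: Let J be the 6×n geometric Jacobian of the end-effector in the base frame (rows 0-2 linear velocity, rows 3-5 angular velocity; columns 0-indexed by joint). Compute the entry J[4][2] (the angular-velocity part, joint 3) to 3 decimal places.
axis z_2 = (0.5000,0.8660,0.0000); lever o_n−o_2 = (2.0000,3.4641,4.2426)
cross product → J_v[:, 2] = (3.6742,-2.1213,-0.0000)
J_ω[:, 2] = z_2
entry J[4][2] = 0.8660

0.866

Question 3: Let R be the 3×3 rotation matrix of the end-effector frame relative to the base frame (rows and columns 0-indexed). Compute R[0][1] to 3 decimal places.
End-effector y-axis (col 1 of R) = (-0.6124,0.3536,-0.7071)
R[0][1] = -0.6124

-0.612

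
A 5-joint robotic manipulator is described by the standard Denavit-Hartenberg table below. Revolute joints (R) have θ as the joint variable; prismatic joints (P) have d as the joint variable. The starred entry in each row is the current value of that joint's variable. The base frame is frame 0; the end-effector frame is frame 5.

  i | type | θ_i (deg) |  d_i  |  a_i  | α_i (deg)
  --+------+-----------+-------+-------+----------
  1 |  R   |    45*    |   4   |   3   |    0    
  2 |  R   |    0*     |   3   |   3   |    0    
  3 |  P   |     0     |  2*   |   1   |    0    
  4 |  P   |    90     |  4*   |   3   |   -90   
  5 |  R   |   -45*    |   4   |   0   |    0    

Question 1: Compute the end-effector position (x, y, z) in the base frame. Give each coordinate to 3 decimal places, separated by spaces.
after link 1: o_1 = (2.1213, 2.1213, 4.0000)
after link 2: o_2 = (4.2426, 4.2426, 7.0000)
after link 3: o_3 = (4.9497, 4.9497, 9.0000)
after link 4: o_4 = (2.8284, 7.0711, 13.0000)
after link 5: o_5 = (0.0000, 4.2426, 13.0000)

0.000 4.243 13.000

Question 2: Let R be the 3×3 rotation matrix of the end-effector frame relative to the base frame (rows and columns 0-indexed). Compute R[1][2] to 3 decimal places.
End-effector z-axis (col 2 of R) = (-0.7071,-0.7071,0.0000)
R[1][2] = -0.7071

-0.707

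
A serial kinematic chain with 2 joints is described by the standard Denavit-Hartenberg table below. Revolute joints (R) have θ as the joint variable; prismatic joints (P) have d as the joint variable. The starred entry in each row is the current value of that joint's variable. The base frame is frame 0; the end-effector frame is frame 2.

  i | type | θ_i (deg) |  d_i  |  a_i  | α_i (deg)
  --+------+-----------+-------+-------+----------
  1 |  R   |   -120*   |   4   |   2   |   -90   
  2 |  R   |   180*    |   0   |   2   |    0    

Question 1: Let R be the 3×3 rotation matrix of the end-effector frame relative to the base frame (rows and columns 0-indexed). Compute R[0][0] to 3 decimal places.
End-effector x-axis (col 0 of R) = (0.5000,0.8660,-0.0000)
R[0][0] = 0.5000

0.500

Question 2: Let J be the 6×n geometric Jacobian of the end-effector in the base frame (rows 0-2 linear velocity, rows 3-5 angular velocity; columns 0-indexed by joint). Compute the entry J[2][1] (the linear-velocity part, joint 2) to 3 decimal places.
axis z_1 = (0.8660,-0.5000,0.0000); lever o_n−o_1 = (1.0000,1.7321,-0.0000)
cross product → J_v[:, 1] = (0.0000,0.0000,2.0000)
J_ω[:, 1] = z_1
entry J[2][1] = 2.0000

2.000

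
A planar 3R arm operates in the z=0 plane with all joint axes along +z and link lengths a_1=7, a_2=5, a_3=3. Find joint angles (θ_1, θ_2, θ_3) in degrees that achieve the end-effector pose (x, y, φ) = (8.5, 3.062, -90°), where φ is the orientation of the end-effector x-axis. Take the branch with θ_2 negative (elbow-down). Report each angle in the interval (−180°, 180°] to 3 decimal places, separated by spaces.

wrist centre = target − a_3·(cos φ, sin φ) = (8.5000, 6.0620)
cos θ_2 = (108.9978−7²−5²)/(2·7·5) = 0.5000; θ_2 = -60.0020° (elbow-down)
β = atan2(6.0620,8.5000) = 35.4956°; ψ = atan2(-4.3302,9.4998) = -24.5044°
θ_1 = β − ψ = 60.0000°
θ_3 = φ − θ_1 − θ_2 = -89.9980° (wrapped to (-180°,180°])

60.000 -60.002 -89.998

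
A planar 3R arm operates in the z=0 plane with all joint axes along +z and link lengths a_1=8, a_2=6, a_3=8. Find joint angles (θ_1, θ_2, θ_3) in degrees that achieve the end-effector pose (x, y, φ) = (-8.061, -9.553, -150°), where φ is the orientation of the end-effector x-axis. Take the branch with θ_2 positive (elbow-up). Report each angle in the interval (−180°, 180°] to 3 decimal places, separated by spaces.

-150.001 134.999 -134.998

wrist centre = target − a_3·(cos φ, sin φ) = (-1.1328, -5.5530)
cos θ_2 = (32.1190−8²−6²)/(2·8·6) = -0.7071; θ_2 = 134.9989° (elbow-up)
β = atan2(-5.5530,-1.1328) = -101.5300°; ψ = atan2(4.2427,3.7574) = 48.4712°
θ_1 = β − ψ = -150.0012°
θ_3 = φ − θ_1 − θ_2 = -134.9977° (wrapped to (-180°,180°])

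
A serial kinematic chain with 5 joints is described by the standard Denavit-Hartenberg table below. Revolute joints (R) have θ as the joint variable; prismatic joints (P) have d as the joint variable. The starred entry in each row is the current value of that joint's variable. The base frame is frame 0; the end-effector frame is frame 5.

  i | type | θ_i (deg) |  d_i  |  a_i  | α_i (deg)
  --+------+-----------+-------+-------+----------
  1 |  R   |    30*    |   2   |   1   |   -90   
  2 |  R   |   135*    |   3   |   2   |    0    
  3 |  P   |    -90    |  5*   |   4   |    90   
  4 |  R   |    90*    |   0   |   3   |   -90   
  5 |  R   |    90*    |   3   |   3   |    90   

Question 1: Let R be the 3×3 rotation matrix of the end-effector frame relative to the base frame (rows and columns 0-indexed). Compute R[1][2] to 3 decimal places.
End-effector z-axis (col 2 of R) = (-0.5000,0.8660,0.0000)
R[1][2] = 0.8660

0.866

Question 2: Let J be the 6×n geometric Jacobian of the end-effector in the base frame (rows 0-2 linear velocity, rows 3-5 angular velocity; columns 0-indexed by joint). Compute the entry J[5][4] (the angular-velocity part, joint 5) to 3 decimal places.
0.707

axis z_4 = (-0.6124,-0.3536,0.7071); lever o_n−o_4 = (-3.6742,-2.1213,-0.0000)
cross product → J_v[:, 4] = (1.5000,-2.5981,-0.0000)
J_ω[:, 4] = z_4
entry J[5][4] = 0.7071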